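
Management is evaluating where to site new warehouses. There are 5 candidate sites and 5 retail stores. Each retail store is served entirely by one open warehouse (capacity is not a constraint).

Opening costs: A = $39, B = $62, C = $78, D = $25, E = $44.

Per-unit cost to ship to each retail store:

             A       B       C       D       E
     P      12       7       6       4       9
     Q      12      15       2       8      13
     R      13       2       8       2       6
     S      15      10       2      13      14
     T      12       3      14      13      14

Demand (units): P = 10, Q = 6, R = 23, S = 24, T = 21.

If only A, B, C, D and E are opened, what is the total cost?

Total cost: 457

Each retail store is assigned to its cheapest site among the open ones.
{A, B, C, D, E}: P→D 4·10=40, Q→C 2·6=12, R→B 2·23=46, S→C 2·24=48, T→B 3·21=63. Service 209; fixed 248; total 457.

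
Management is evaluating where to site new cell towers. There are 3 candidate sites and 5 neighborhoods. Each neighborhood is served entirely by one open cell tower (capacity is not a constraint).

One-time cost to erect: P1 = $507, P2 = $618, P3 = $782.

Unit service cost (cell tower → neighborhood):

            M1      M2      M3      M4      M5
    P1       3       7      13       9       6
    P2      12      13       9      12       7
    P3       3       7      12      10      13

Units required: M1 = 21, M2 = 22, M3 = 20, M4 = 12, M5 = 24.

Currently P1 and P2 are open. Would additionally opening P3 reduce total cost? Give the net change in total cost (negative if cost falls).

Current service cost with {P1, P2}: 649.
Adding P3: each neighborhood re-picks its cheapest; new service cost 649, saving 0.
Extra fixed cost: 782. Net change = 782 − 0 = 782.
(Totals: 1774 → 2556.)

No — net change +782 (cost rises by 782).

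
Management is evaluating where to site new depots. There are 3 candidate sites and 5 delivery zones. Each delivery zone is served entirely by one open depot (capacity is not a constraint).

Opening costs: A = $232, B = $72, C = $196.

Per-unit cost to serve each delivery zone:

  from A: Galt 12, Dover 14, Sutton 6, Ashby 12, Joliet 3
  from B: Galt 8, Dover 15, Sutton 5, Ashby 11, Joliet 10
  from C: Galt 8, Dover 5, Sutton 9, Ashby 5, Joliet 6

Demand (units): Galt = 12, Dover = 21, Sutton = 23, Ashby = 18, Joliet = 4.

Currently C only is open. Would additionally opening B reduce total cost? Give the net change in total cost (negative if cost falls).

Current service cost with {C}: 522.
Adding B: each delivery zone re-picks its cheapest; new service cost 430, saving 92.
Extra fixed cost: 72. Net change = 72 − 92 = -20.
(Totals: 718 → 698.)

Yes — net change −20 (cost falls by 20).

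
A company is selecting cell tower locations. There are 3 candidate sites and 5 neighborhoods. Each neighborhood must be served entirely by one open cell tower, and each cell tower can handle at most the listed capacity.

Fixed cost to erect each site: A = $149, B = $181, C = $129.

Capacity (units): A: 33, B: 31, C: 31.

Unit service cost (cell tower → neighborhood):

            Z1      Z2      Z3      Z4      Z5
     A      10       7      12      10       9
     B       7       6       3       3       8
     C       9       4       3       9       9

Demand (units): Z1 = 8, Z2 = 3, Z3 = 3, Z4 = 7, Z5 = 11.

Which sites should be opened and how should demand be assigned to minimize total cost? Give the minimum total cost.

Open {A}: Z1→A 10·8=80, Z2→A 7·3=21, Z3→A 12·3=36, Z4→A 10·7=70, Z5→A 9·11=99.
Loads: A carries 32/33. Service 306; fixed 149; total 455.
Next best feasible plan costs 496.

Minimum total cost: 455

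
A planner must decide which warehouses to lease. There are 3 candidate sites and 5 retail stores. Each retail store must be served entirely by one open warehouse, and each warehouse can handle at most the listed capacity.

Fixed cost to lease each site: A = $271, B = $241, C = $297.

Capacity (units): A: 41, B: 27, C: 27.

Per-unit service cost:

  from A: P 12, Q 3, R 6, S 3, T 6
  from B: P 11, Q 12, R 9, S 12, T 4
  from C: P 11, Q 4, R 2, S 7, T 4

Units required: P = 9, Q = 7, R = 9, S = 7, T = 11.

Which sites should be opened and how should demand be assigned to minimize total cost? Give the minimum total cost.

Minimum total cost: 751

Open {A, B}: P→B 11·9=99, Q→A 3·7=21, R→A 6·9=54, S→A 3·7=21, T→B 4·11=44.
Loads: A carries 23/41, B carries 20/27. Service 239; fixed 512; total 751.
Next best feasible plan costs 760.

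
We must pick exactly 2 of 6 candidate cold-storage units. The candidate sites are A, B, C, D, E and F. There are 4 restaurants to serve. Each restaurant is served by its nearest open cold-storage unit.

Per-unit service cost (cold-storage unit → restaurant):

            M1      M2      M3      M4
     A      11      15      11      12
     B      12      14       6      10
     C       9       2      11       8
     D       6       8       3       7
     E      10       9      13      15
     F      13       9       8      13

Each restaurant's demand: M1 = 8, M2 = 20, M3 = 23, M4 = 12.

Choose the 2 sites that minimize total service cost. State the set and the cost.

With exactly 2 open, each restaurant uses its cheapest among the chosen.
{C, D}: M1→D 6·8=48, M2→C 2·20=40, M3→D 3·23=69, M4→D 7·12=84. Service cost 241.
{B, C}: service cost 346
{A, D}: service cost 361
Among all 15 size-2 choices, {C, D} is lowest.

Choose C and D; total service cost 241.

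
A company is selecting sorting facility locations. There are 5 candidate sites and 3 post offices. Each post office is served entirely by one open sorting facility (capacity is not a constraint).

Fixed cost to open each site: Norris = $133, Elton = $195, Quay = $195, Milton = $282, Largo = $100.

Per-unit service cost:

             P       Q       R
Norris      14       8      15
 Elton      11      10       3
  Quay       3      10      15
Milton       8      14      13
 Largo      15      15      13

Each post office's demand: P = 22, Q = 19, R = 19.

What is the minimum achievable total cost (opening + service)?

Minimum total cost: 684

For any fixed open set, each post office goes to its cheapest open site; total = fixed + service.
{Elton}: P→Elton 11·22=242, Q→Elton 10·19=190, R→Elton 3·19=57. Service 489; fixed 195; total 684.
{Elton, Quay}: P→Quay 3·22=66, Q→Elton 10·19=190, R→Elton 3·19=57. Service 313; fixed 390; total 703.
{Quay}: service 541 + fixed 195 = 736
{Norris, Elton, Quay, Milton, Largo}: P→Quay 3·22=66, Q→Norris 8·19=152, R→Elton 3·19=57. Service 275; fixed 905; total 1180.
No other subset beats 684.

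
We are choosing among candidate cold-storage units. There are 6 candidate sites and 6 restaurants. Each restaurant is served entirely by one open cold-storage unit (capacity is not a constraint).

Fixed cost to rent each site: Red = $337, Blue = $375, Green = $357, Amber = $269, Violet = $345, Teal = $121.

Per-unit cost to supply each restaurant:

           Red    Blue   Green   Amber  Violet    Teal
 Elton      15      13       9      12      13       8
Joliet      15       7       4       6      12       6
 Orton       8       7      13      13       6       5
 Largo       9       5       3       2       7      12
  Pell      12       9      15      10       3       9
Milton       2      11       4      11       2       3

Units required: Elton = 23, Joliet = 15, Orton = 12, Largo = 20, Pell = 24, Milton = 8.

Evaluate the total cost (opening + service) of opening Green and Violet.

Total cost: 1189

Each restaurant is assigned to its cheapest site among the open ones.
{Green, Violet}: Elton→Green 9·23=207, Joliet→Green 4·15=60, Orton→Violet 6·12=72, Largo→Green 3·20=60, Pell→Violet 3·24=72, Milton→Violet 2·8=16. Service 487; fixed 702; total 1189.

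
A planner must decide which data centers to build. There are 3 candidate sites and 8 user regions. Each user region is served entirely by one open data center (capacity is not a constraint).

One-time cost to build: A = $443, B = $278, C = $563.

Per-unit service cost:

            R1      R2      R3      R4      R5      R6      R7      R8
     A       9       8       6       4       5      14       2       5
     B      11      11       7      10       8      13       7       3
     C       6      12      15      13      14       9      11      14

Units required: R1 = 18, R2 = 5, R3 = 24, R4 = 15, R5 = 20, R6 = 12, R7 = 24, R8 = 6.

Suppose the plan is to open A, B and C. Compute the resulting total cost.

Each user region is assigned to its cheapest site among the open ones.
{A, B, C}: R1→C 6·18=108, R2→A 8·5=40, R3→A 6·24=144, R4→A 4·15=60, R5→A 5·20=100, R6→C 9·12=108, R7→A 2·24=48, R8→B 3·6=18. Service 626; fixed 1284; total 1910.

Total cost: 1910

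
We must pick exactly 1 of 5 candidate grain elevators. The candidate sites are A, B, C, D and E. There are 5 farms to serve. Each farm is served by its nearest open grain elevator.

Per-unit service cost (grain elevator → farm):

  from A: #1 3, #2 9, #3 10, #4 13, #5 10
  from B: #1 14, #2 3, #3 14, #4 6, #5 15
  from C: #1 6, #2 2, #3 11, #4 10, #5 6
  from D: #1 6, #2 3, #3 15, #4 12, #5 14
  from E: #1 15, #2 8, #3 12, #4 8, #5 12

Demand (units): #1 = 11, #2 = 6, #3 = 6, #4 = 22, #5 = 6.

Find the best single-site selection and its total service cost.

With exactly 1 open, each farm uses its cheapest among the chosen.
{C}: #1→C 6·11=66, #2→C 2·6=12, #3→C 11·6=66, #4→C 10·22=220, #5→C 6·6=36. Service cost 400.
{B}: service cost 478
{A}: service cost 493
Among all 5 size-1 choices, {C} is lowest.

Choose C only; total service cost 400.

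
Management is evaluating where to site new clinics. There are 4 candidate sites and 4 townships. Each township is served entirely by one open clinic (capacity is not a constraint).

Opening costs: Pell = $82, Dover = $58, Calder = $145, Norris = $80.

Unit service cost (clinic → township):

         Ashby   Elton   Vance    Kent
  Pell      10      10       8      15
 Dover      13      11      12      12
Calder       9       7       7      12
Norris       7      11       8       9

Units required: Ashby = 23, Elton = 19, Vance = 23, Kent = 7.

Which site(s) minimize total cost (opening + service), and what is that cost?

For any fixed open set, each township goes to its cheapest open site; total = fixed + service.
{Norris}: Ashby→Norris 7·23=161, Elton→Norris 11·19=209, Vance→Norris 8·23=184, Kent→Norris 9·7=63. Service 617; fixed 80; total 697.
{Calder}: Ashby→Calder 9·23=207, Elton→Calder 7·19=133, Vance→Calder 7·23=161, Kent→Calder 12·7=84. Service 585; fixed 145; total 730.
{Calder, Norris}: Ashby→Norris 7·23=161, Elton→Calder 7·19=133, Vance→Calder 7·23=161, Kent→Norris 9·7=63. Service 518; fixed 225; total 743.
{Pell, Dover, Calder, Norris}: Ashby→Norris 7·23=161, Elton→Calder 7·19=133, Vance→Calder 7·23=161, Kent→Norris 9·7=63. Service 518; fixed 365; total 883.
(All 15 nonempty subsets were checked; Norris only is lowest.)

Open Norris only; minimum total cost 697.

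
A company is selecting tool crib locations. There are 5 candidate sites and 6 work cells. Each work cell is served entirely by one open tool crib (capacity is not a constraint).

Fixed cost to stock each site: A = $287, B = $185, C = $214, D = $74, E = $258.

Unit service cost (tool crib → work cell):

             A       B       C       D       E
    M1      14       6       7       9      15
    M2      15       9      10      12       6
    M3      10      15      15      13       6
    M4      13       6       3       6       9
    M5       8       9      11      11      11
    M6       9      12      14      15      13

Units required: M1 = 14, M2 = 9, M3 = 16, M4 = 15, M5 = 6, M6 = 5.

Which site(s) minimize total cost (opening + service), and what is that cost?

Open D only; minimum total cost 747.

For any fixed open set, each work cell goes to its cheapest open site; total = fixed + service.
{D}: M1→D 9·14=126, M2→D 12·9=108, M3→D 13·16=208, M4→D 6·15=90, M5→D 11·6=66, M6→D 15·5=75. Service 673; fixed 74; total 747.
{B}: service 609 + fixed 185 = 794
{C}: service 609 + fixed 214 = 823
{A, B, C, D, E}: M1→B 6·14=84, M2→E 6·9=54, M3→E 6·16=96, M4→C 3·15=45, M5→A 8·6=48, M6→A 9·5=45. Service 372; fixed 1018; total 1390.
No other subset beats 747.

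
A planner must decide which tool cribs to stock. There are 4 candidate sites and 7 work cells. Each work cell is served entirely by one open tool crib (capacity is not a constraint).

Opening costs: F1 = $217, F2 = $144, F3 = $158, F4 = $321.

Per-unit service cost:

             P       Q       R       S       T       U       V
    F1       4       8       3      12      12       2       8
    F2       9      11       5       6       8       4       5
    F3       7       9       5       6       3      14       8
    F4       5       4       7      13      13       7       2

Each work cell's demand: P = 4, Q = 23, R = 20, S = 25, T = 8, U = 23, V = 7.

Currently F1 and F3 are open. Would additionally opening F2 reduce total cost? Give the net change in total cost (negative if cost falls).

No — net change +123 (cost rises by 123).

Current service cost with {F1, F3}: 536.
Adding F2: each work cell re-picks its cheapest; new service cost 515, saving 21.
Extra fixed cost: 144. Net change = 144 − 21 = 123.
(Totals: 911 → 1034.)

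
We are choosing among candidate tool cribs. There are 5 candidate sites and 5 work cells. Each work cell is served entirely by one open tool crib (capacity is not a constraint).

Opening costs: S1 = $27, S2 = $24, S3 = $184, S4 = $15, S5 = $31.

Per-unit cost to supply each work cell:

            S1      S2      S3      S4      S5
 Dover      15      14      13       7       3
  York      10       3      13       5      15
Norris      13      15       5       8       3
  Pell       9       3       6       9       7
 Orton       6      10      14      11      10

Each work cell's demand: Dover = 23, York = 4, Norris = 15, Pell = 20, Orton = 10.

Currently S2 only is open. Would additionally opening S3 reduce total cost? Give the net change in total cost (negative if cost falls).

No — net change +11 (cost rises by 11).

Current service cost with {S2}: 719.
Adding S3: each work cell re-picks its cheapest; new service cost 546, saving 173.
Extra fixed cost: 184. Net change = 184 − 173 = 11.
(Totals: 743 → 754.)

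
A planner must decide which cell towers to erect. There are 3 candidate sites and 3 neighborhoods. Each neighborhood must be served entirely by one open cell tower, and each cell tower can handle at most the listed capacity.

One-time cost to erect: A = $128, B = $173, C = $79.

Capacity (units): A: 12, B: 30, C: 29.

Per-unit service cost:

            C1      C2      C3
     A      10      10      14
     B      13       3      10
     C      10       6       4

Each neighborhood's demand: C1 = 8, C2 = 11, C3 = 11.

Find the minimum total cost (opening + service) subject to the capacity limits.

Minimum total cost: 397

Open {A, C}: C1→A 10·8=80, C2→C 6·11=66, C3→C 4·11=44.
Loads: A carries 8/12, C carries 22/29. Service 190; fixed 207; total 397.
Next best feasible plan costs 409.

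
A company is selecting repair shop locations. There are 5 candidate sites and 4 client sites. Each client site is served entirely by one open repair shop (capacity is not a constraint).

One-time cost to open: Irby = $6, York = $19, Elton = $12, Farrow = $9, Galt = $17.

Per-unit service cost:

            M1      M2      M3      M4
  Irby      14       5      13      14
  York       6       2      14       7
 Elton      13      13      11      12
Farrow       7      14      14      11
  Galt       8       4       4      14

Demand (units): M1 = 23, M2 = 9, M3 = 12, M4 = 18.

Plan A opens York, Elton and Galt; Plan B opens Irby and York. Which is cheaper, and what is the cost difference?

Plan A is cheaper by 85.

Plan A: {York, Elton, Galt}: M1→York 6·23=138, M2→York 2·9=18, M3→Galt 4·12=48, M4→York 7·18=126. Service 330; fixed 48; total 378.
Plan B: {Irby, York}: M1→York 6·23=138, M2→York 2·9=18, M3→Irby 13·12=156, M4→York 7·18=126. Service 438; fixed 25; total 463.
Difference: |378 − 463| = 85.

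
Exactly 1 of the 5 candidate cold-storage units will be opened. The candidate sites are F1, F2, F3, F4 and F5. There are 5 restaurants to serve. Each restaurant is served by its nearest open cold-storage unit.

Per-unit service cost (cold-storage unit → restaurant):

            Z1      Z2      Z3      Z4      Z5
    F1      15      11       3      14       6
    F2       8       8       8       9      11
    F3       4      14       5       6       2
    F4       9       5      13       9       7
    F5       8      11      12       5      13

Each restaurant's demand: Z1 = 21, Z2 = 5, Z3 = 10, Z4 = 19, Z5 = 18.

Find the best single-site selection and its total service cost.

Choose F3 only; total service cost 354.

With exactly 1 open, each restaurant uses its cheapest among the chosen.
{F3}: Z1→F3 4·21=84, Z2→F3 14·5=70, Z3→F3 5·10=50, Z4→F3 6·19=114, Z5→F3 2·18=36. Service cost 354.
{F4}: service cost 641
{F2}: service cost 657
Among all 5 size-1 choices, {F3} is lowest.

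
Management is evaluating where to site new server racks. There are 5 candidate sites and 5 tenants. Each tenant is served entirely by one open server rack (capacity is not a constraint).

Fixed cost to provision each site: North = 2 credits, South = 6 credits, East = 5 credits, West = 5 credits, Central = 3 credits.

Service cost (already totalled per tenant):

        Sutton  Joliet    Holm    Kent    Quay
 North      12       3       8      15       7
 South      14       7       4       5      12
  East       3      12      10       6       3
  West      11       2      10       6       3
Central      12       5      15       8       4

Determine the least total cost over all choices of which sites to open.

Minimum total cost: 30

For any fixed open set, each tenant goes to its cheapest open site; total = fixed + service.
{North, East}: Sutton→East 3, Joliet→North 3, Holm→North 8, Kent→East 6, Quay→East 3. Service 23; fixed 7; total 30.
{North, South, East}: service 18 + fixed 13 = 31
{North, East, Central}: Sutton→East 3, Joliet→North 3, Holm→North 8, Kent→East 6, Quay→East 3. Service 23; fixed 10; total 33.
{North, South, East, West, Central}: Sutton→East 3, Joliet→West 2, Holm→South 4, Kent→South 5, Quay→East 3. Service 17; fixed 21; total 38.
No other subset beats 30.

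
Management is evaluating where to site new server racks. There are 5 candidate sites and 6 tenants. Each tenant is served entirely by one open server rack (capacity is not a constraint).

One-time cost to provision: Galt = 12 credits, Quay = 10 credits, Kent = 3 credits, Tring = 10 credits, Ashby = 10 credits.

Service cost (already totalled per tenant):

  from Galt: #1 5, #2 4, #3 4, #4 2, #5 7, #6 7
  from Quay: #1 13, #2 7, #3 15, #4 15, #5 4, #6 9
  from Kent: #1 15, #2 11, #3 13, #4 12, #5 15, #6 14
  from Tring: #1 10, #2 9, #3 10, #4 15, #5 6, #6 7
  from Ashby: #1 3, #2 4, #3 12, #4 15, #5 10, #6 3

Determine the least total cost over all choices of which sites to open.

For any fixed open set, each tenant goes to its cheapest open site; total = fixed + service.
{Galt}: #1→Galt 5, #2→Galt 4, #3→Galt 4, #4→Galt 2, #5→Galt 7, #6→Galt 7. Service 29; fixed 12; total 41.
{Galt, Kent}: service 29 + fixed 15 = 44
{Galt, Ashby}: service 23 + fixed 22 = 45
{Galt, Quay, Kent, Tring, Ashby}: service 20 + fixed 45 = 65
No other subset beats 41.

Minimum total cost: 41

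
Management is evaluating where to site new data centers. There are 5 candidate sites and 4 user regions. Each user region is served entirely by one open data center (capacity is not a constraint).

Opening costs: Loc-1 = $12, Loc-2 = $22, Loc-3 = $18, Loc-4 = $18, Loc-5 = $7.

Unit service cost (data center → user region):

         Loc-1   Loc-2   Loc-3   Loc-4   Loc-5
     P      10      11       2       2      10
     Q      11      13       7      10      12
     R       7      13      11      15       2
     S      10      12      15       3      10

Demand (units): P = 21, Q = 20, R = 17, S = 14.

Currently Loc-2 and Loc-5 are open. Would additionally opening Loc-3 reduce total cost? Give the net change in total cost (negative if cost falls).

Yes — net change −250 (cost falls by 250).

Current service cost with {Loc-2, Loc-5}: 624.
Adding Loc-3: each user region re-picks its cheapest; new service cost 356, saving 268.
Extra fixed cost: 18. Net change = 18 − 268 = -250.
(Totals: 653 → 403.)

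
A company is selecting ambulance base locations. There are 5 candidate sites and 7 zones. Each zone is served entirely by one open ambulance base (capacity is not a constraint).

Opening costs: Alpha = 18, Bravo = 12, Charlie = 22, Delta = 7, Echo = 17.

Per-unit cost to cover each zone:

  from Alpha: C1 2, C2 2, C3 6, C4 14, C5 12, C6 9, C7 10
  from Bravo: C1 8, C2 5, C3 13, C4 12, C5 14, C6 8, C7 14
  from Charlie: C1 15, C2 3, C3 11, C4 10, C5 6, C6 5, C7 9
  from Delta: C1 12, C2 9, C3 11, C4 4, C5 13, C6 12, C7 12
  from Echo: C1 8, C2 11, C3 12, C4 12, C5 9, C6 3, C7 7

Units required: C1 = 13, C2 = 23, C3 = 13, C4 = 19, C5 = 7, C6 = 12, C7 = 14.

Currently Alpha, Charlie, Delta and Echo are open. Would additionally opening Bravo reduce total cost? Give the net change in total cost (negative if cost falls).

Current service cost with {Alpha, Charlie, Delta, Echo}: 402.
Adding Bravo: each zone re-picks its cheapest; new service cost 402, saving 0.
Extra fixed cost: 12. Net change = 12 − 0 = 12.
(Totals: 466 → 478.)

No — net change +12 (cost rises by 12).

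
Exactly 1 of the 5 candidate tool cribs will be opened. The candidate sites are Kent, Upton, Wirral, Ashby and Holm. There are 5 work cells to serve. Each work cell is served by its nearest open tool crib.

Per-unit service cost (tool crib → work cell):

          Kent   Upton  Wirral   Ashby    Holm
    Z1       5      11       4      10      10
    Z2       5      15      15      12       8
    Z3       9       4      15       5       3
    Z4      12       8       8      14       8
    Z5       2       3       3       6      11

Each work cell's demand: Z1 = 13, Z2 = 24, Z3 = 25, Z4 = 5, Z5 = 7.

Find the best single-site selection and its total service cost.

Choose Kent only; total service cost 484.

With exactly 1 open, each work cell uses its cheapest among the chosen.
{Kent}: Z1→Kent 5·13=65, Z2→Kent 5·24=120, Z3→Kent 9·25=225, Z4→Kent 12·5=60, Z5→Kent 2·7=14. Service cost 484.
{Holm}: service cost 514
{Ashby}: service cost 655
Among all 5 size-1 choices, {Kent} is lowest.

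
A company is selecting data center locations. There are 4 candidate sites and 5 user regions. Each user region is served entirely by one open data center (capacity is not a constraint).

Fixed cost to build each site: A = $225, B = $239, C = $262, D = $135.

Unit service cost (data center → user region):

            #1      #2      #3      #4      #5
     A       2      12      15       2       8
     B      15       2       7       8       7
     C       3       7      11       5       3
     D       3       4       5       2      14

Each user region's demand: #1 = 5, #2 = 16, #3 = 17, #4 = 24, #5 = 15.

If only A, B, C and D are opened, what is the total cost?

Each user region is assigned to its cheapest site among the open ones.
{A, B, C, D}: #1→A 2·5=10, #2→B 2·16=32, #3→D 5·17=85, #4→A 2·24=48, #5→C 3·15=45. Service 220; fixed 861; total 1081.

Total cost: 1081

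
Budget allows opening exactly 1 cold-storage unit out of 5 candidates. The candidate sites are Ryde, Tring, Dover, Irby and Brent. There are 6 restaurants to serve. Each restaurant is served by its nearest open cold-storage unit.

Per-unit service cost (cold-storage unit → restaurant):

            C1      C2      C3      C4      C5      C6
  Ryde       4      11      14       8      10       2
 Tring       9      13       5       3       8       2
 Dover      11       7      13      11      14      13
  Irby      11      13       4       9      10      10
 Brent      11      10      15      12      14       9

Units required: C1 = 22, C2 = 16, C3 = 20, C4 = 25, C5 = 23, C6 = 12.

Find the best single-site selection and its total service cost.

With exactly 1 open, each restaurant uses its cheapest among the chosen.
{Tring}: C1→Tring 9·22=198, C2→Tring 13·16=208, C3→Tring 5·20=100, C4→Tring 3·25=75, C5→Tring 8·23=184, C6→Tring 2·12=24. Service cost 789.
{Ryde}: service cost 998
{Irby}: service cost 1105
Among all 5 size-1 choices, {Tring} is lowest.

Choose Tring only; total service cost 789.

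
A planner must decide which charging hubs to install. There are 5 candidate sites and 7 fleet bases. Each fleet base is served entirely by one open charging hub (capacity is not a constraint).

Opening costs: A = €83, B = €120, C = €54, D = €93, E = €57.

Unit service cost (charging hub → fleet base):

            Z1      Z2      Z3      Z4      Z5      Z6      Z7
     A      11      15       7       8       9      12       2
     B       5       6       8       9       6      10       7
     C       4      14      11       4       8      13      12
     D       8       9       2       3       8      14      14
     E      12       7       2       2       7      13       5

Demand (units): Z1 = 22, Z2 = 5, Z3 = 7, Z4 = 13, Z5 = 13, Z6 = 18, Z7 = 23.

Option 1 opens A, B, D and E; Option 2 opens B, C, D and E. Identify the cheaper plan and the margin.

Option 1: {A, B, D, E}: Z1→B 5·22=110, Z2→B 6·5=30, Z3→D 2·7=14, Z4→E 2·13=26, Z5→B 6·13=78, Z6→B 10·18=180, Z7→A 2·23=46. Service 484; fixed 353; total 837.
Option 2: {B, C, D, E}: Z1→C 4·22=88, Z2→B 6·5=30, Z3→D 2·7=14, Z4→E 2·13=26, Z5→B 6·13=78, Z6→B 10·18=180, Z7→E 5·23=115. Service 531; fixed 324; total 855.
Difference: |837 − 855| = 18.

Option 1 is cheaper by 18.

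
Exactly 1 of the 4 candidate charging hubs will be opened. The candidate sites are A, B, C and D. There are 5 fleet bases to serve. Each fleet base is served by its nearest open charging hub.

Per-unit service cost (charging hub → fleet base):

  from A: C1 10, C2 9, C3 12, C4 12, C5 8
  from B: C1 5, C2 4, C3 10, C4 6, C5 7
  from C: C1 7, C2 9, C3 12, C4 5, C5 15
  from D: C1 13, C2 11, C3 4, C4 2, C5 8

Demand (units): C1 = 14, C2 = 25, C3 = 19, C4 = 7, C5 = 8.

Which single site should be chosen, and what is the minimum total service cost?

With exactly 1 open, each fleet base uses its cheapest among the chosen.
{B}: C1→B 5·14=70, C2→B 4·25=100, C3→B 10·19=190, C4→B 6·7=42, C5→B 7·8=56. Service cost 458.
{D}: service cost 611
{C}: service cost 706
Among all 4 size-1 choices, {B} is lowest.

Choose B only; total service cost 458.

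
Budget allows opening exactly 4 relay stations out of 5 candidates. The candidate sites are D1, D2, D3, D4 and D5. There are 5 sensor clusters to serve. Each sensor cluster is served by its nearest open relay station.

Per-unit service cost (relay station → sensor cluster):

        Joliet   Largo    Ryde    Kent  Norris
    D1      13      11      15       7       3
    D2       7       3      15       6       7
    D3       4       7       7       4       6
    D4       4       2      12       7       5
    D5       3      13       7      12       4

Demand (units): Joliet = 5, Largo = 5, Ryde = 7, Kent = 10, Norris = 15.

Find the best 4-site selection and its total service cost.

Choose D1, D3, D4 and D5; total service cost 159.

With exactly 4 open, each sensor cluster uses its cheapest among the chosen.
{D1, D3, D4, D5}: Joliet→D5 3·5=15, Largo→D4 2·5=10, Ryde→D3 7·7=49, Kent→D3 4·10=40, Norris→D1 3·15=45. Service cost 159.
{D1, D2, D3, D4}: service cost 164
{D1, D2, D3, D5}: service cost 164
Among all 5 size-4 choices, {D1, D3, D4, D5} is lowest.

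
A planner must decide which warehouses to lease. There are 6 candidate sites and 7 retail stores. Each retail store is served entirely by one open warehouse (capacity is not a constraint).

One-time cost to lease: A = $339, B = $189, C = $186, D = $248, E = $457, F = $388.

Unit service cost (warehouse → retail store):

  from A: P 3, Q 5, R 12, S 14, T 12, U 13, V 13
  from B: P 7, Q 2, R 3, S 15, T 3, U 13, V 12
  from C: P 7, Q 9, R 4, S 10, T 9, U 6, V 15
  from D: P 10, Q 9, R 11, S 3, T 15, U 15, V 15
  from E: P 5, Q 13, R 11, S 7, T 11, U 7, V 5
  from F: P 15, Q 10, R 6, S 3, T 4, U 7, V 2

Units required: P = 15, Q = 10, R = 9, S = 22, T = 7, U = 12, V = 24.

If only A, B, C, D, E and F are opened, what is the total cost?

Each retail store is assigned to its cheapest site among the open ones.
{A, B, C, D, E, F}: P→A 3·15=45, Q→B 2·10=20, R→B 3·9=27, S→D 3·22=66, T→B 3·7=21, U→C 6·12=72, V→F 2·24=48. Service 299; fixed 1807; total 2106.

Total cost: 2106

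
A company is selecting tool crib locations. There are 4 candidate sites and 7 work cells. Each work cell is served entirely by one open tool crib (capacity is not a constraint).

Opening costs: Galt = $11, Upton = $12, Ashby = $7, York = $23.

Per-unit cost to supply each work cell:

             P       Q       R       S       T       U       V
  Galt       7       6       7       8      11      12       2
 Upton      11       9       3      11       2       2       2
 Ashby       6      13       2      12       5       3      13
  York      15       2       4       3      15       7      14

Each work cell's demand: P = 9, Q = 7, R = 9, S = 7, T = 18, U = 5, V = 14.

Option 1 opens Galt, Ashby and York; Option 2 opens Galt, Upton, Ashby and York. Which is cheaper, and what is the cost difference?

Option 1: {Galt, Ashby, York}: P→Ashby 6·9=54, Q→York 2·7=14, R→Ashby 2·9=18, S→York 3·7=21, T→Ashby 5·18=90, U→Ashby 3·5=15, V→Galt 2·14=28. Service 240; fixed 41; total 281.
Option 2: {Galt, Upton, Ashby, York}: P→Ashby 6·9=54, Q→York 2·7=14, R→Ashby 2·9=18, S→York 3·7=21, T→Upton 2·18=36, U→Upton 2·5=10, V→Galt 2·14=28. Service 181; fixed 53; total 234.
Difference: |281 − 234| = 47.

Option 2 is cheaper by 47.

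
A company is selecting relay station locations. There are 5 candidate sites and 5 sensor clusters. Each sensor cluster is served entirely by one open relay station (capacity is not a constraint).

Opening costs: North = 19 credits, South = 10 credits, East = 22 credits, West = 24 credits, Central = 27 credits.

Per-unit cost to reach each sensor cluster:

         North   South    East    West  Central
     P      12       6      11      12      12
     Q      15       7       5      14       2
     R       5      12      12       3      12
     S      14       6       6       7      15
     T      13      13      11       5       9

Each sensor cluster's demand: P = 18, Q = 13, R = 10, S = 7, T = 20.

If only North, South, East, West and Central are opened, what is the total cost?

Each sensor cluster is assigned to its cheapest site among the open ones.
{North, South, East, West, Central}: P→South 6·18=108, Q→Central 2·13=26, R→West 3·10=30, S→South 6·7=42, T→West 5·20=100. Service 306; fixed 102; total 408.

Total cost: 408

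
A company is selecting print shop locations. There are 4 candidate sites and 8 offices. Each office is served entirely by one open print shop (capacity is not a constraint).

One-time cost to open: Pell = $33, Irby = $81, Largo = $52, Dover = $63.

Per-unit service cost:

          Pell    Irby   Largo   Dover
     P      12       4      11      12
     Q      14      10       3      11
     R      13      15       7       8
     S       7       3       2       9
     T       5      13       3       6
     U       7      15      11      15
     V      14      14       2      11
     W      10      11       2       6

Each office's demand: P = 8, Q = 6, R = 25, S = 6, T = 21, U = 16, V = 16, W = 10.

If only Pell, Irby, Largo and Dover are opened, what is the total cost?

Total cost: 693

Each office is assigned to its cheapest site among the open ones.
{Pell, Irby, Largo, Dover}: P→Irby 4·8=32, Q→Largo 3·6=18, R→Largo 7·25=175, S→Largo 2·6=12, T→Largo 3·21=63, U→Pell 7·16=112, V→Largo 2·16=32, W→Largo 2·10=20. Service 464; fixed 229; total 693.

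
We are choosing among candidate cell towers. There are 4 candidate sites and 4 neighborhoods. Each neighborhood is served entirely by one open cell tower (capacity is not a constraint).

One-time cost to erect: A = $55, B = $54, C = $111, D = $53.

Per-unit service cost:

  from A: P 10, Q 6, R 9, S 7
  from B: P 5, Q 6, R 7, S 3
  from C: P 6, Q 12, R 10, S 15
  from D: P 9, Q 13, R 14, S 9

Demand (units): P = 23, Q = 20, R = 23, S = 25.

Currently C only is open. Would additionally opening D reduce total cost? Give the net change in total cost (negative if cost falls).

Current service cost with {C}: 983.
Adding D: each neighborhood re-picks its cheapest; new service cost 833, saving 150.
Extra fixed cost: 53. Net change = 53 − 150 = -97.
(Totals: 1094 → 997.)

Yes — net change −97 (cost falls by 97).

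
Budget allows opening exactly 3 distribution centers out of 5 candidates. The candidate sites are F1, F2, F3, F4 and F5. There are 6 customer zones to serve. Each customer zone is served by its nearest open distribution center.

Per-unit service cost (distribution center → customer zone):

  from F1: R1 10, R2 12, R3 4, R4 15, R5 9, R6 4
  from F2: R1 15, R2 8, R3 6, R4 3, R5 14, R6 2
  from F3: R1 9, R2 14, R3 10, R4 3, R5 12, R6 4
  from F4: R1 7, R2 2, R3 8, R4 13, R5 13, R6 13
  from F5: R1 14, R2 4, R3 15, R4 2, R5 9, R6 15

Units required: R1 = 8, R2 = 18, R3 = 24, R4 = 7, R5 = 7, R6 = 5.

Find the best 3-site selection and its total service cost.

Choose F1, F2 and F4; total service cost 282.

With exactly 3 open, each customer zone uses its cheapest among the chosen.
{F1, F2, F4}: R1→F4 7·8=56, R2→F4 2·18=36, R3→F1 4·24=96, R4→F2 3·7=21, R5→F1 9·7=63, R6→F2 2·5=10. Service cost 282.
{F1, F4, F5}: service cost 285
{F1, F3, F4}: service cost 292
Among all 10 size-3 choices, {F1, F2, F4} is lowest.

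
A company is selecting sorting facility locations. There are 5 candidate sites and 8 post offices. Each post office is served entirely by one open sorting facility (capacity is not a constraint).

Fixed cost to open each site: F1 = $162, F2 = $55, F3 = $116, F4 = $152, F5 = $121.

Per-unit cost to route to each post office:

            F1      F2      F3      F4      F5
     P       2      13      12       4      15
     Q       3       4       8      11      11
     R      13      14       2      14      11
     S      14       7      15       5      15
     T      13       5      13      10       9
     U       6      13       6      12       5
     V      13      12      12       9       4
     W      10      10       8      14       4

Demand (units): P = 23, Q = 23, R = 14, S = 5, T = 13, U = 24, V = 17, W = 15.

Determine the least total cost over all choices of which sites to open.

Minimum total cost: 945

For any fixed open set, each post office goes to its cheapest open site; total = fixed + service.
{F1, F2, F3, F5}: P→F1 2·23=46, Q→F1 3·23=69, R→F3 2·14=28, S→F2 7·5=35, T→F2 5·13=65, U→F5 5·24=120, V→F5 4·17=68, W→F5 4·15=60. Service 491; fixed 454; total 945.
{F1, F2, F5}: service 617 + fixed 338 = 955
{F1, F3, F5}: P→F1 2·23=46, Q→F1 3·23=69, R→F3 2·14=28, S→F1 14·5=70, T→F5 9·13=117, U→F5 5·24=120, V→F5 4·17=68, W→F5 4·15=60. Service 578; fixed 399; total 977.
{F1, F2, F3, F4, F5}: service 481 + fixed 606 = 1087
No other subset beats 945.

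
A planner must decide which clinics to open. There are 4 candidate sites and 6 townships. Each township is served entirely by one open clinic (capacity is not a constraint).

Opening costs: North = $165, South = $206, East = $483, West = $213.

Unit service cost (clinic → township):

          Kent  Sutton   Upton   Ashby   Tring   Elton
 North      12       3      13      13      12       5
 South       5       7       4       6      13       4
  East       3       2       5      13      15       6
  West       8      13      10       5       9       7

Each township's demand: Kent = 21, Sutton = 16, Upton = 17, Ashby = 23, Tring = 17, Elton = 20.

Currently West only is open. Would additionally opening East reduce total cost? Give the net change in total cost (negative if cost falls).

Current service cost with {West}: 954.
Adding East: each township re-picks its cheapest; new service cost 568, saving 386.
Extra fixed cost: 483. Net change = 483 − 386 = 97.
(Totals: 1167 → 1264.)

No — net change +97 (cost rises by 97).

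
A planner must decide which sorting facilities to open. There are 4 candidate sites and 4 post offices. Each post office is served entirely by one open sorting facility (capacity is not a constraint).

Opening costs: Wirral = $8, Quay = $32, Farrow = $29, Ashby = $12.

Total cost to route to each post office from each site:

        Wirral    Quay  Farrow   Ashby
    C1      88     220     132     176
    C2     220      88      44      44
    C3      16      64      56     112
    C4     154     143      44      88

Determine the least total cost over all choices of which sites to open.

For any fixed open set, each post office goes to its cheapest open site; total = fixed + service.
{Wirral, Farrow}: C1→Wirral 88, C2→Farrow 44, C3→Wirral 16, C4→Farrow 44. Service 192; fixed 37; total 229.
{Wirral, Farrow, Ashby}: C1→Wirral 88, C2→Farrow 44, C3→Wirral 16, C4→Farrow 44. Service 192; fixed 49; total 241.
{Wirral, Ashby}: service 236 + fixed 20 = 256
{Wirral, Quay, Farrow, Ashby}: service 192 + fixed 81 = 273
No other subset beats 229.

Minimum total cost: 229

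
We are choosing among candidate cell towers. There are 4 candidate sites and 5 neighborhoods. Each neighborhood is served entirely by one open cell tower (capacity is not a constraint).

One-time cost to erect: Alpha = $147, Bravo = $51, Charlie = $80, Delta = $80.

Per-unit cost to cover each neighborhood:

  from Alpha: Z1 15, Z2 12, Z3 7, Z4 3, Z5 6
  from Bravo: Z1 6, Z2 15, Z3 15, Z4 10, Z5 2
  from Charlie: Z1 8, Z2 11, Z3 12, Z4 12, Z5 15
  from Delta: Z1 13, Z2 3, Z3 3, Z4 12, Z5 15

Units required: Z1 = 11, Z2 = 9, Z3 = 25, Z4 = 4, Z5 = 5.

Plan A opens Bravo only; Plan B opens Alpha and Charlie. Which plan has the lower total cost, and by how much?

Plan A: {Bravo}: Z1→Bravo 6·11=66, Z2→Bravo 15·9=135, Z3→Bravo 15·25=375, Z4→Bravo 10·4=40, Z5→Bravo 2·5=10. Service 626; fixed 51; total 677.
Plan B: {Alpha, Charlie}: Z1→Charlie 8·11=88, Z2→Charlie 11·9=99, Z3→Alpha 7·25=175, Z4→Alpha 3·4=12, Z5→Alpha 6·5=30. Service 404; fixed 227; total 631.
Difference: |677 − 631| = 46.

Plan B is cheaper by 46.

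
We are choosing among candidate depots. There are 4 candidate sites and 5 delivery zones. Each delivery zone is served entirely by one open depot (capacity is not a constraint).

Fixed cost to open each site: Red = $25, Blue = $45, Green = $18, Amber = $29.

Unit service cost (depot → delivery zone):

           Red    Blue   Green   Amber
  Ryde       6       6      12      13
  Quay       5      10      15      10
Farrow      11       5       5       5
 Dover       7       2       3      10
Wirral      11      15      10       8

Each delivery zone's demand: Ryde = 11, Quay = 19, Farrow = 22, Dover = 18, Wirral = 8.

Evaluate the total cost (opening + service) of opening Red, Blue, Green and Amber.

Total cost: 488

Each delivery zone is assigned to its cheapest site among the open ones.
{Red, Blue, Green, Amber}: Ryde→Red 6·11=66, Quay→Red 5·19=95, Farrow→Blue 5·22=110, Dover→Blue 2·18=36, Wirral→Amber 8·8=64. Service 371; fixed 117; total 488.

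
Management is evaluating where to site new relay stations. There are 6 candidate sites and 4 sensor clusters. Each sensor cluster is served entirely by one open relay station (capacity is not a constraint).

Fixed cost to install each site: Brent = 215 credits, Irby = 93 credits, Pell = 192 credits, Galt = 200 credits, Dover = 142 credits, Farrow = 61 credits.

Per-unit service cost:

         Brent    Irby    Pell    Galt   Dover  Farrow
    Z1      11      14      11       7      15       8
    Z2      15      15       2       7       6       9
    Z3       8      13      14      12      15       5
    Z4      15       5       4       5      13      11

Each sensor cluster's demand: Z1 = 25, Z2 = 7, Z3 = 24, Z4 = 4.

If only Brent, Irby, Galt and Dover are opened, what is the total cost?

Total cost: 1079

Each sensor cluster is assigned to its cheapest site among the open ones.
{Brent, Irby, Galt, Dover}: Z1→Galt 7·25=175, Z2→Dover 6·7=42, Z3→Brent 8·24=192, Z4→Irby 5·4=20. Service 429; fixed 650; total 1079.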